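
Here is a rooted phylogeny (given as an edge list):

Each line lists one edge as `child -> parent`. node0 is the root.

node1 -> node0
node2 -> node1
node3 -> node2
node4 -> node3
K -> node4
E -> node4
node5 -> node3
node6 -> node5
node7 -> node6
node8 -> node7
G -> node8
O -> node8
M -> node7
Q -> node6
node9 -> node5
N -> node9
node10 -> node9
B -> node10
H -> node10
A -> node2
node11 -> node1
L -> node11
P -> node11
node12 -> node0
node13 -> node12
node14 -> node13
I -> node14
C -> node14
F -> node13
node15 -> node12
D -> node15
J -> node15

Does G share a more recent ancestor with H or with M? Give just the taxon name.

M

The MRCA of G and M subtends ((G,O),M) (3 taxa).
The MRCA of G and H subtends ((((G,O),M),Q),(N,(B,H))) (7 taxa).
The first is nested inside the second, so G shares a more recent common ancestor with M.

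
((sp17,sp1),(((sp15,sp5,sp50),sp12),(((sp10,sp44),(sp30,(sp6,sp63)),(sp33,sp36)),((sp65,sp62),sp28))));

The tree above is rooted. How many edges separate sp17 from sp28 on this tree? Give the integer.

6

The MRCA of sp17 and sp28 is the root of the tree.
From sp17 up to that node: 2 branches. From sp28 up to the same node: 4 branches. Total: 2 + 4 = 6.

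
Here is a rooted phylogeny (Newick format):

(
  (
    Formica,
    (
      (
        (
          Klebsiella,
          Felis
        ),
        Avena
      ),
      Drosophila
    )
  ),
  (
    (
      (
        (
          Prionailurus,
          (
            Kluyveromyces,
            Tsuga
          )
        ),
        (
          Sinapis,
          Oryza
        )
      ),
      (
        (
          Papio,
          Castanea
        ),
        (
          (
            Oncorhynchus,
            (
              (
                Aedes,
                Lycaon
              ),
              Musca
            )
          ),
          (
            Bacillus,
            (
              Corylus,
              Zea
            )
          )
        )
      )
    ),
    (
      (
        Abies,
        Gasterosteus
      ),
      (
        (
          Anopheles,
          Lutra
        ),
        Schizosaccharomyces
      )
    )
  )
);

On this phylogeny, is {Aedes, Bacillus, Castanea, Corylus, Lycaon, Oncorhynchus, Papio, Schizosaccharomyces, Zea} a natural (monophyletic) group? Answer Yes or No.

No

The MRCA of the listed taxa subtends ((((Prionailurus,(Kluyveromyces,Tsuga)),(Sinapis,Oryza)),((Papio,Castanea),((Oncorhynchus,((Aedes,Lycaon),Musca)),(Bacillus,(Corylus,Zea))))),((Abies,Gasterosteus),((Anopheles,Lutra),Schizosaccharomyces))).
That clade also contains Abies, Anopheles, Gasterosteus, Kluyveromyces, Lutra, Musca, Oryza, Prionailurus, Sinapis, Tsuga, which are not in the proposed group, so the group is not monophyletic.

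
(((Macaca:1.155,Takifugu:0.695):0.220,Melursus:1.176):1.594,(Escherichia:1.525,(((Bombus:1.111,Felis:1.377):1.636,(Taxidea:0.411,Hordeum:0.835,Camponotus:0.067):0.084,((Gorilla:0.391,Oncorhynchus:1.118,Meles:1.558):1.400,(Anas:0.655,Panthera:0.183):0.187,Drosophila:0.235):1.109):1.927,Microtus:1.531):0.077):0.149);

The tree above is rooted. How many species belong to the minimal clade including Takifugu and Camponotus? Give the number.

16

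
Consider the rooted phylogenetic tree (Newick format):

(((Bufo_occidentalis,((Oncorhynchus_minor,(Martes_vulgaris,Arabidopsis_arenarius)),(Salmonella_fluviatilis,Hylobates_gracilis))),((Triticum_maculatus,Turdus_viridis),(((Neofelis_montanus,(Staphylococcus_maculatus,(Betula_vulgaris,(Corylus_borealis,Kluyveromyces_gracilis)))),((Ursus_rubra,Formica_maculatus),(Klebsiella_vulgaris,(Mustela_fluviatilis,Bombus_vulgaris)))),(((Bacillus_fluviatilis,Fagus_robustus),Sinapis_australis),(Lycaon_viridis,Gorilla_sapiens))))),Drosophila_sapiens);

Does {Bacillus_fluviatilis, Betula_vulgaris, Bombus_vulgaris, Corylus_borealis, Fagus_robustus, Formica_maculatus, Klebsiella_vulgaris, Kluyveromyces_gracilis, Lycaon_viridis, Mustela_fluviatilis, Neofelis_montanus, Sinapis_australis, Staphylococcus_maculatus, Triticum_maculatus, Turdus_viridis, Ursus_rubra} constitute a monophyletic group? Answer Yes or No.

No

The MRCA of the listed taxa subtends ((Triticum_maculatus,Turdus_viridis),(((Neofelis_montanus,(Staphylococcus_maculatus,(Betula_vulgaris,(Corylus_borealis,Kluyveromyces_gracilis)))),((Ursus_rubra,Formica_maculatus),(Klebsiella_vulgaris,(Mustela_fluviatilis,Bombus_vulgaris)))),(((Bacillus_fluviatilis,Fagus_robustus),Sinapis_australis),(Lycaon_viridis,Gorilla_sapiens)))).
That clade also contains Gorilla_sapiens, which is not in the proposed group, so the group is not monophyletic.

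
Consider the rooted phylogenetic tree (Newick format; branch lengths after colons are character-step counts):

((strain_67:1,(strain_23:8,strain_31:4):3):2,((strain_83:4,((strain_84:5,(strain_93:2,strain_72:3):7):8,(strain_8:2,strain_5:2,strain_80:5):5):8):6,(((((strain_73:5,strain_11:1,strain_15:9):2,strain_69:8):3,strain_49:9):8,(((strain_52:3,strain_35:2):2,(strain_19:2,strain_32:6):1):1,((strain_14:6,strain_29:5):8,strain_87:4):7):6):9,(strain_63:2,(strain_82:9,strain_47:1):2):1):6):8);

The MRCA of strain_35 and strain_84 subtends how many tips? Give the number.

The MRCA of strain_35 and strain_84 is the node subtending ((strain_83,((strain_84,(strain_93,strain_72)),(strain_8,strain_5,strain_80))),(((((strain_73,strain_11,strain_15),strain_69),strain_49),(((strain_52,strain_35),(strain_19,strain_32)),((strain_14,strain_29),strain_87))),(strain_63,(strain_82,strain_47)))).
That clade contains 22 terminal taxa: strain_11, strain_14, strain_15, strain_19, strain_29, strain_32, strain_35, strain_47, strain_49, strain_5, strain_52, strain_63, strain_69, strain_72, strain_73, strain_8, strain_80, strain_82, strain_83, strain_84, strain_87, strain_93.

22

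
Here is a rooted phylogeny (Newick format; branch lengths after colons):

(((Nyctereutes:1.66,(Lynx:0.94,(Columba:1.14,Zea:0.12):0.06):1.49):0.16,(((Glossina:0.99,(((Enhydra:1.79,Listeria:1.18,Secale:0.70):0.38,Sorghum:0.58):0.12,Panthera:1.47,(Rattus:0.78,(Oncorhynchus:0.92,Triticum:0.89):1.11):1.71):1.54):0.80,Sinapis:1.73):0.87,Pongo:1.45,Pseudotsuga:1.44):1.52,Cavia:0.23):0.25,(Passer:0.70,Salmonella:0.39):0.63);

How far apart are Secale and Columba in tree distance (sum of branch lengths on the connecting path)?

8.78

The path runs Secale → … → MRCA → … → Columba; the MRCA is the node subtending ((Nyctereutes,(Lynx,(Columba,Zea))),(((Glossina,(((Enhydra,Listeria,Secale),Sorghum),Panthera,(Rattus,(Oncorhynchus,Triticum)))),Sinapis),Pongo,Pseudotsuga),Cavia).
Branch lengths along that path: 0.70 + 0.38 + 0.12 + 1.54 + 0.80 + 0.87 + 1.52 + 0.16 + 1.49 + 0.06 + 1.14 = 8.78.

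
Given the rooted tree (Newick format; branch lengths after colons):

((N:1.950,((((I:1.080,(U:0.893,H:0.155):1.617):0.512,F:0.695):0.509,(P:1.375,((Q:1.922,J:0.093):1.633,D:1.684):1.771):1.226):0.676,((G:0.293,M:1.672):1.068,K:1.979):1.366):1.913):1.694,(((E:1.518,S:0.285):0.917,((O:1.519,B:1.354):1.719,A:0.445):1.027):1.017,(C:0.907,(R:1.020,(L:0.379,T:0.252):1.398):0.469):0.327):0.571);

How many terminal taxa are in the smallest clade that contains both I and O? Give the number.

The MRCA of I and O is the root, so the clade is the entire tree.
That clade contains 21 terminal taxa: A, B, C, D, E, F, G, H, I, J, K, L, M, N, O, P, Q, R, S, T, U.

21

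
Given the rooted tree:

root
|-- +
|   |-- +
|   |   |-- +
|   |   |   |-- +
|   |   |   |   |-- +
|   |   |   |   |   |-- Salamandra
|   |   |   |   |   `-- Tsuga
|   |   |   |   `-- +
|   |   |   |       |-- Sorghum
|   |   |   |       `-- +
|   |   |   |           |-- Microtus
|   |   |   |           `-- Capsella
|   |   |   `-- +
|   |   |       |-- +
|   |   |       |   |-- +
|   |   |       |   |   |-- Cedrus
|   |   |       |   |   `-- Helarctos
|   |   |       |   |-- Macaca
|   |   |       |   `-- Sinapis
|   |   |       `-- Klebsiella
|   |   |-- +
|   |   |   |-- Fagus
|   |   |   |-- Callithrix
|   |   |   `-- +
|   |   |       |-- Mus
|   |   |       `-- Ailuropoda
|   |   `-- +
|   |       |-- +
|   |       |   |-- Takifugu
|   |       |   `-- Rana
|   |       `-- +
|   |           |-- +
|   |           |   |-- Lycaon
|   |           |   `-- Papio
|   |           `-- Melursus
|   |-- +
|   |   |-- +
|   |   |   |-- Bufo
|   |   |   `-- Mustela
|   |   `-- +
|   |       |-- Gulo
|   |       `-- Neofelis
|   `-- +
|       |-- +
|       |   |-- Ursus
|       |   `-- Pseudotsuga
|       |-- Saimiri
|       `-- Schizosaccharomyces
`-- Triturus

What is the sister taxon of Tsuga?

Tsuga attaches to the tree at the node subtending (Salamandra,Tsuga).
The other lineage descending from that same node — the sister group — is the single tip Salamandra.

Salamandra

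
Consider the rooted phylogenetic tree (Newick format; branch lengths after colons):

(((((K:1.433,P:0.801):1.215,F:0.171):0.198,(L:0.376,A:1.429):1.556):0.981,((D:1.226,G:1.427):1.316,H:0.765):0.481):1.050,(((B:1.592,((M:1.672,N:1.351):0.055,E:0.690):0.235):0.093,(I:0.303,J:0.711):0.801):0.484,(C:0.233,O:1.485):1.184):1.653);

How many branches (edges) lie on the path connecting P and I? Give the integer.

9

The MRCA of P and I is the root of the tree.
From P up to that node: 5 branches. From I up to the same node: 4 branches. Total: 5 + 4 = 9.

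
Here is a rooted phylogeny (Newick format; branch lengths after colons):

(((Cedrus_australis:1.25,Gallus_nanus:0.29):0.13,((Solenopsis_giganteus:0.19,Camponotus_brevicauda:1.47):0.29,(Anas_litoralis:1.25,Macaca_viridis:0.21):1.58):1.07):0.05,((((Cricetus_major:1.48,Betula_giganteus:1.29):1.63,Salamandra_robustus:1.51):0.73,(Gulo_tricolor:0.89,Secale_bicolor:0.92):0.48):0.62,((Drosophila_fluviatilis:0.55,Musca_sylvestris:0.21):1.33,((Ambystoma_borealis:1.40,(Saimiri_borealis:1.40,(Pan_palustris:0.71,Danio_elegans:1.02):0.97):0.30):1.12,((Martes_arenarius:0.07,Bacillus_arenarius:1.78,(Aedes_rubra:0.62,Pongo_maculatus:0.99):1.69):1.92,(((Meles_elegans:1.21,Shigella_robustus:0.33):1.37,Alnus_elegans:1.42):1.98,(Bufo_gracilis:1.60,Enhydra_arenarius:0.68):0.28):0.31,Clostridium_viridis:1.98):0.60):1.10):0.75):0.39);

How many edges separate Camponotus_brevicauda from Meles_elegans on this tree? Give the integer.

12

The MRCA of Camponotus_brevicauda and Meles_elegans is the root of the tree.
From Camponotus_brevicauda up to that node: 4 branches. From Meles_elegans up to the same node: 8 branches. Total: 4 + 8 = 12.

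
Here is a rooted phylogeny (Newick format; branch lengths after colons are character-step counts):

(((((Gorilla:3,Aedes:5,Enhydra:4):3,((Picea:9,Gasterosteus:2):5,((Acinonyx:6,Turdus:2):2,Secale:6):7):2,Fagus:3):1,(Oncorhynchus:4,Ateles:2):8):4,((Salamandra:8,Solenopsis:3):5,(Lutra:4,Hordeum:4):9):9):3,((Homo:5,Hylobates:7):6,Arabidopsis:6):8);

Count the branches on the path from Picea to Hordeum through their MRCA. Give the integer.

The MRCA of Picea and Hordeum is the node subtending ((((Gorilla,Aedes,Enhydra),((Picea,Gasterosteus),((Acinonyx,Turdus),Secale)),Fagus),(Oncorhynchus,Ateles)),((Salamandra,Solenopsis),(Lutra,Hordeum))).
From Picea up to that node: 5 branches. From Hordeum up to the same node: 3 branches. Total: 5 + 3 = 8.

8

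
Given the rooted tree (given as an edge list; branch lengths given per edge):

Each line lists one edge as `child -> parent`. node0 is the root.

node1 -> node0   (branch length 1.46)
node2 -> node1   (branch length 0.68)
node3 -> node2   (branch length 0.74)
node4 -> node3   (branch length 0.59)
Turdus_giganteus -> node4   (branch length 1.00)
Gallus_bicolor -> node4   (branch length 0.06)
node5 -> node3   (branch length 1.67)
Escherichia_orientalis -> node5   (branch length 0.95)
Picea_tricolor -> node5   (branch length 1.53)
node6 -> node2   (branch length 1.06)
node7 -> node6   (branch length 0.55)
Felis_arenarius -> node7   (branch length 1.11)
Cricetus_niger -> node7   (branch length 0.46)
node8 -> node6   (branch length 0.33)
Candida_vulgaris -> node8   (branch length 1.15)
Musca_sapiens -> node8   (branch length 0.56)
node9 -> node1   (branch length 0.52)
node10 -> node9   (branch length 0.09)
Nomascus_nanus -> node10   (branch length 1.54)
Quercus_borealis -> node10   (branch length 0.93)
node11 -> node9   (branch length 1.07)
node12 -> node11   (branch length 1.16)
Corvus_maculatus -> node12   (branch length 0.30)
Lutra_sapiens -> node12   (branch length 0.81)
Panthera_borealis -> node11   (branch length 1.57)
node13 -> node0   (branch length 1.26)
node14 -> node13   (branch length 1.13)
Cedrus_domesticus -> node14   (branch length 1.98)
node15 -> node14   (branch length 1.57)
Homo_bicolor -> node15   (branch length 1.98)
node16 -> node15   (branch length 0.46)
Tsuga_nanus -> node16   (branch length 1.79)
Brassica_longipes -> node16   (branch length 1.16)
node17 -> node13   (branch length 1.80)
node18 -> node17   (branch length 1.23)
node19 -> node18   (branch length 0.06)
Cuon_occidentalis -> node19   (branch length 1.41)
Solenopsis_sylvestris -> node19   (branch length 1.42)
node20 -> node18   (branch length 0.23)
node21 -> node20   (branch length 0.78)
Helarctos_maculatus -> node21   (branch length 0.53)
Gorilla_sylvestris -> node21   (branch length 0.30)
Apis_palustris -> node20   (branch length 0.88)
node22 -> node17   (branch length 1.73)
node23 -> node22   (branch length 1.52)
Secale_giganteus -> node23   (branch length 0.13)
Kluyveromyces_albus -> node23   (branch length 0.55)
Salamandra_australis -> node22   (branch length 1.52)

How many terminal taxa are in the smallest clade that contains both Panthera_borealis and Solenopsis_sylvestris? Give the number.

25

The MRCA of Panthera_borealis and Solenopsis_sylvestris is the root, so the clade is the entire tree.
That clade contains 25 terminal taxa: Apis_palustris, Brassica_longipes, Candida_vulgaris, Cedrus_domesticus, Corvus_maculatus, Cricetus_niger, Cuon_occidentalis, Escherichia_orientalis, Felis_arenarius, Gallus_bicolor, Gorilla_sylvestris, Helarctos_maculatus, Homo_bicolor, Kluyveromyces_albus, Lutra_sapiens, Musca_sapiens, Nomascus_nanus, Panthera_borealis, Picea_tricolor, Quercus_borealis, Salamandra_australis, Secale_giganteus, Solenopsis_sylvestris, Tsuga_nanus, Turdus_giganteus.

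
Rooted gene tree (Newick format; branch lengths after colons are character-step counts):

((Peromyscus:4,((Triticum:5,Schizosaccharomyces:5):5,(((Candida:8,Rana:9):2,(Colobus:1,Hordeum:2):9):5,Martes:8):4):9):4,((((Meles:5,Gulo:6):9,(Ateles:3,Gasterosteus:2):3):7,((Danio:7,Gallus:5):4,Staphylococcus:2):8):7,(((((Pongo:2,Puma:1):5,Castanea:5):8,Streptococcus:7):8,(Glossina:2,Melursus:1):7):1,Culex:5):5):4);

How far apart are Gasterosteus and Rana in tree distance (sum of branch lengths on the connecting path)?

56

The path runs Gasterosteus → … → MRCA → … → Rana; the MRCA is the root of the tree.
Branch lengths along that path: 2 + 3 + 7 + 7 + 4 + 4 + 9 + 4 + 5 + 2 + 9 = 56.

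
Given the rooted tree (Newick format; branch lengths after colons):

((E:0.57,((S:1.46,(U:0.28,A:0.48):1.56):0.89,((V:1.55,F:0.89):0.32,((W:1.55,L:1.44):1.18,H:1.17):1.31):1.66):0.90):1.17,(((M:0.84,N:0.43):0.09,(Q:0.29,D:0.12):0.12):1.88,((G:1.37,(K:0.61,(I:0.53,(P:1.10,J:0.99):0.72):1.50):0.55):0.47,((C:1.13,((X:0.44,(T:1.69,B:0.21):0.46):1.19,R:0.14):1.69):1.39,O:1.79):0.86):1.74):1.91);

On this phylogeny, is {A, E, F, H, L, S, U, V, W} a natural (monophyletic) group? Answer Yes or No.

Yes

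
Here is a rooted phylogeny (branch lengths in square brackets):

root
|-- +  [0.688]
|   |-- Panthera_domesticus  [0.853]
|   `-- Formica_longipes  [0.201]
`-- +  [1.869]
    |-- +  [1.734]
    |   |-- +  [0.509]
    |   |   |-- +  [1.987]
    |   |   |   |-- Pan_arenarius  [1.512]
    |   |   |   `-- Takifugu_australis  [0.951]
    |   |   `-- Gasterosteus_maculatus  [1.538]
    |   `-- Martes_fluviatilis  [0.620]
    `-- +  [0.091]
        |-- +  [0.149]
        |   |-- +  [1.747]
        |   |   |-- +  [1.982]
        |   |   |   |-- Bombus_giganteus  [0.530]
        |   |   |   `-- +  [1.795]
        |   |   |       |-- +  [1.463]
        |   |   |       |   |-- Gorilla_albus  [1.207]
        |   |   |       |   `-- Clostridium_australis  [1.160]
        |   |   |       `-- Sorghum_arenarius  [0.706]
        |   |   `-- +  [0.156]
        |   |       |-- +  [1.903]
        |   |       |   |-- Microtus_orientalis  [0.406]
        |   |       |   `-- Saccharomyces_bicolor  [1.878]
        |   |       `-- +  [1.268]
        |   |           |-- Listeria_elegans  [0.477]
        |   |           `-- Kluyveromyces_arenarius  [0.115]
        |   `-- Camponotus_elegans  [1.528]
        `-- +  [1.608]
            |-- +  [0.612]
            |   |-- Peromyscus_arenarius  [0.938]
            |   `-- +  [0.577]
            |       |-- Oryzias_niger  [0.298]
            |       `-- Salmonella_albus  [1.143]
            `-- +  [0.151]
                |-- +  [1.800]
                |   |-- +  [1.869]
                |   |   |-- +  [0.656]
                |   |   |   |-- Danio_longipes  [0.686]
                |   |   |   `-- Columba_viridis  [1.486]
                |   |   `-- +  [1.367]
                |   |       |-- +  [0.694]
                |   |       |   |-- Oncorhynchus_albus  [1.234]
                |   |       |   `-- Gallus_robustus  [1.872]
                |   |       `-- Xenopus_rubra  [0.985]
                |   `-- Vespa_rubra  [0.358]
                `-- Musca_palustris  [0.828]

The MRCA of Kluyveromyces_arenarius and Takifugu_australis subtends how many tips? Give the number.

23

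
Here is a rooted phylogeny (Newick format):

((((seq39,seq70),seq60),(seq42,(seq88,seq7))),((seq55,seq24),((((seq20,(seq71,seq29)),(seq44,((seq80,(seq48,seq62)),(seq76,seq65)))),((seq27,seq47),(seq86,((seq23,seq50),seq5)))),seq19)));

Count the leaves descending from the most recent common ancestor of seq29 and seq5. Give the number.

The MRCA of seq29 and seq5 is the node subtending (((seq20,(seq71,seq29)),(seq44,((seq80,(seq48,seq62)),(seq76,seq65)))),((seq27,seq47),(seq86,((seq23,seq50),seq5)))).
That clade contains 15 terminal taxa: seq20, seq23, seq27, seq29, seq44, seq47, seq48, seq5, seq50, seq62, seq65, seq71, seq76, seq80, seq86.

15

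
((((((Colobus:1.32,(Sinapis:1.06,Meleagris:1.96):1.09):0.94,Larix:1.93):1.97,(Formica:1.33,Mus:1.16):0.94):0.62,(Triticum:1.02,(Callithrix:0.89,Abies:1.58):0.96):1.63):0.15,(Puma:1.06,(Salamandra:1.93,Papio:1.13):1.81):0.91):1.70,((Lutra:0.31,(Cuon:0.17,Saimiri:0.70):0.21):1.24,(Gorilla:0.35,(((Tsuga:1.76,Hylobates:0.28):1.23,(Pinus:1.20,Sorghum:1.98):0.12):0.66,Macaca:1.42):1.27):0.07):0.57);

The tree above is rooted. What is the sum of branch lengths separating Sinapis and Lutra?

The path runs Sinapis → … → MRCA → … → Lutra; the MRCA is the root of the tree.
Branch lengths along that path: 1.06 + 1.09 + 0.94 + 1.97 + 0.62 + 0.15 + 1.70 + 0.57 + 1.24 + 0.31 = 9.65.

9.65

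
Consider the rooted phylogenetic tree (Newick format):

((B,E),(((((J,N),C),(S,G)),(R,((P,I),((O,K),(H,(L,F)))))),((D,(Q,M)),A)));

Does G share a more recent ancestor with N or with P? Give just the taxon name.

The MRCA of G and N subtends (((J,N),C),(S,G)) (5 taxa).
The MRCA of G and P subtends ((((J,N),C),(S,G)),(R,((P,I),((O,K),(H,(L,F)))))) (13 taxa).
The first is nested inside the second, so G shares a more recent common ancestor with N.

N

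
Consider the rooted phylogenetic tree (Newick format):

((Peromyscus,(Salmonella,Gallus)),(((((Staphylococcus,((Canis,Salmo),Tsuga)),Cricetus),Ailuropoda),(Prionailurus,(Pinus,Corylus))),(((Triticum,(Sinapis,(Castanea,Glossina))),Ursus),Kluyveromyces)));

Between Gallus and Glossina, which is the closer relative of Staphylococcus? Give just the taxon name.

Glossina

The MRCA of Staphylococcus and Glossina subtends (((((Staphylococcus,((Canis,Salmo),Tsuga)),Cricetus),Ailuropoda),(Prionailurus,(Pinus,Corylus))),(((Triticum,(Sinapis,(Castanea,Glossina))),Ursus),Kluyveromyces)) (15 taxa).
The MRCA of Staphylococcus and Gallus is the root, subtending the entire tree (18 taxa).
The first is nested inside the second, so Staphylococcus shares a more recent common ancestor with Glossina.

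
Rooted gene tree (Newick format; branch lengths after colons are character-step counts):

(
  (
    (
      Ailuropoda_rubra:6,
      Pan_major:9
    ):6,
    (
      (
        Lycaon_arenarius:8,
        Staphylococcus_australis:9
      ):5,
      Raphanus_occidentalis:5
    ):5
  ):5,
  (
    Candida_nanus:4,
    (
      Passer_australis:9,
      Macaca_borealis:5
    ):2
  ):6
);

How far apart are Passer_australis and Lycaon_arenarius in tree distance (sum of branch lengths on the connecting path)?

40

The path runs Passer_australis → … → MRCA → … → Lycaon_arenarius; the MRCA is the root of the tree.
Branch lengths along that path: 9 + 2 + 6 + 5 + 5 + 5 + 8 = 40.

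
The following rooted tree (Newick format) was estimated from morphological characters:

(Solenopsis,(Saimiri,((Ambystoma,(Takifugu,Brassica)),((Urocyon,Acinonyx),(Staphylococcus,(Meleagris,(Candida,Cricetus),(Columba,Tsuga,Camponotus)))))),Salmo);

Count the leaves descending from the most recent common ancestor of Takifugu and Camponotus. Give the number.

12

The MRCA of Takifugu and Camponotus is the node subtending ((Ambystoma,(Takifugu,Brassica)),((Urocyon,Acinonyx),(Staphylococcus,(Meleagris,(Candida,Cricetus),(Columba,Tsuga,Camponotus))))).
That clade contains 12 terminal taxa: Acinonyx, Ambystoma, Brassica, Camponotus, Candida, Columba, Cricetus, Meleagris, Staphylococcus, Takifugu, Tsuga, Urocyon.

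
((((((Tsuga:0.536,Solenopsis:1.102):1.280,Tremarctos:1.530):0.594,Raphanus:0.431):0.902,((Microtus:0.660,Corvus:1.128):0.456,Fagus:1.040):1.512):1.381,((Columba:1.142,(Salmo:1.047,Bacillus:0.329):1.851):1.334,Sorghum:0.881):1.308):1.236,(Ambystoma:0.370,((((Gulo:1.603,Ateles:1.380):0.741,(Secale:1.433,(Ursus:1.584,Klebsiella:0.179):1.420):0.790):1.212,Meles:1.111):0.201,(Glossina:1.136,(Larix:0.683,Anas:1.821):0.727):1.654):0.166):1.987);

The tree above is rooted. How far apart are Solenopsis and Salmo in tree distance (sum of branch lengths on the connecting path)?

10.799

The path runs Solenopsis → … → MRCA → … → Salmo; the MRCA is the node subtending (((((Tsuga,Solenopsis),Tremarctos),Raphanus),((Microtus,Corvus),Fagus)),((Columba,(Salmo,Bacillus)),Sorghum)).
Branch lengths along that path: 1.102 + 1.280 + 0.594 + 0.902 + 1.381 + 1.308 + 1.334 + 1.851 + 1.047 = 10.799.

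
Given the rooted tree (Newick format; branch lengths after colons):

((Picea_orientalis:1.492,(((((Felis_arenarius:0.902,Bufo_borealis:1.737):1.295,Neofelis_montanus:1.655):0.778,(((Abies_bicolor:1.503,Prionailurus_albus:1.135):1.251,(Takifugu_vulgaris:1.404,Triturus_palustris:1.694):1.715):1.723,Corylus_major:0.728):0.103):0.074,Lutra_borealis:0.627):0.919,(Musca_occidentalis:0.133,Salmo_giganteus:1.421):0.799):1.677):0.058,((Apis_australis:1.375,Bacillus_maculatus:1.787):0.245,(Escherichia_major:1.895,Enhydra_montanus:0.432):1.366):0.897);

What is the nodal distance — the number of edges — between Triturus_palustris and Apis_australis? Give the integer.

The MRCA of Triturus_palustris and Apis_australis is the root of the tree.
From Triturus_palustris up to that node: 8 branches. From Apis_australis up to the same node: 3 branches. Total: 8 + 3 = 11.

11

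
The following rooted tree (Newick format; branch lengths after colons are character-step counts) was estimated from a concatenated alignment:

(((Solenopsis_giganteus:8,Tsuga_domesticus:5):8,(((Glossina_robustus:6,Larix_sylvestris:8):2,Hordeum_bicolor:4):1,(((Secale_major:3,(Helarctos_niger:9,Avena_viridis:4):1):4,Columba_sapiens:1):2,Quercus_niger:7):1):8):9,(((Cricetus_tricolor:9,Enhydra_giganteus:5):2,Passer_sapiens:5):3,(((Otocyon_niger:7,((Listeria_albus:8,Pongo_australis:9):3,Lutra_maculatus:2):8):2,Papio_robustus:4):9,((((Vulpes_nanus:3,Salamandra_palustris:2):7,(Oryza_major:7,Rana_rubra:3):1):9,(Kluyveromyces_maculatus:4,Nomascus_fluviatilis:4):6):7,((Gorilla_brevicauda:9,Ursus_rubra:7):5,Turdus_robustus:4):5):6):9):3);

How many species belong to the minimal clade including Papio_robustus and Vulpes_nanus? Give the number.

The MRCA of Papio_robustus and Vulpes_nanus is the node subtending (((Otocyon_niger,((Listeria_albus,Pongo_australis),Lutra_maculatus)),Papio_robustus),((((Vulpes_nanus,Salamandra_palustris),(Oryza_major,Rana_rubra)),(Kluyveromyces_maculatus,Nomascus_fluviatilis)),((Gorilla_brevicauda,Ursus_rubra),Turdus_robustus))).
That clade contains 14 terminal taxa: Gorilla_brevicauda, Kluyveromyces_maculatus, Listeria_albus, Lutra_maculatus, Nomascus_fluviatilis, Oryza_major, Otocyon_niger, Papio_robustus, Pongo_australis, Rana_rubra, Salamandra_palustris, Turdus_robustus, Ursus_rubra, Vulpes_nanus.

14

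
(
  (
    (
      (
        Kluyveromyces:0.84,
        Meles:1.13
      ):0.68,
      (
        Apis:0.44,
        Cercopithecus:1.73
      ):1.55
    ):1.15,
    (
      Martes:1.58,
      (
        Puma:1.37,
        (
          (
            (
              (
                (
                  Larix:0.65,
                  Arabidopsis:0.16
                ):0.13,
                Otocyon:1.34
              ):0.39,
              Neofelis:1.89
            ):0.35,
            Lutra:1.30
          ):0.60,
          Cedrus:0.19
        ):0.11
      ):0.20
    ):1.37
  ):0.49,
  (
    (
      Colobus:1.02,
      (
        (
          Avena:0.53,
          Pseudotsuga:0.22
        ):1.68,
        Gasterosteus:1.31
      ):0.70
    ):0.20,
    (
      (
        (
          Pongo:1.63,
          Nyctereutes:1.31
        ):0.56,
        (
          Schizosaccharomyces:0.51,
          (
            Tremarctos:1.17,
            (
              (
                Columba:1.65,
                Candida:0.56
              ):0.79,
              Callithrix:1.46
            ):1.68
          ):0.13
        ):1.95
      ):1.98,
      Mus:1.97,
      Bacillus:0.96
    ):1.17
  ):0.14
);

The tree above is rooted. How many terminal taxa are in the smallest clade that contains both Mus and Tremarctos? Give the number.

The MRCA of Mus and Tremarctos is the node subtending (((Pongo,Nyctereutes),(Schizosaccharomyces,(Tremarctos,((Columba,Candida),Callithrix)))),Mus,Bacillus).
That clade contains 9 terminal taxa: Bacillus, Callithrix, Candida, Columba, Mus, Nyctereutes, Pongo, Schizosaccharomyces, Tremarctos.

9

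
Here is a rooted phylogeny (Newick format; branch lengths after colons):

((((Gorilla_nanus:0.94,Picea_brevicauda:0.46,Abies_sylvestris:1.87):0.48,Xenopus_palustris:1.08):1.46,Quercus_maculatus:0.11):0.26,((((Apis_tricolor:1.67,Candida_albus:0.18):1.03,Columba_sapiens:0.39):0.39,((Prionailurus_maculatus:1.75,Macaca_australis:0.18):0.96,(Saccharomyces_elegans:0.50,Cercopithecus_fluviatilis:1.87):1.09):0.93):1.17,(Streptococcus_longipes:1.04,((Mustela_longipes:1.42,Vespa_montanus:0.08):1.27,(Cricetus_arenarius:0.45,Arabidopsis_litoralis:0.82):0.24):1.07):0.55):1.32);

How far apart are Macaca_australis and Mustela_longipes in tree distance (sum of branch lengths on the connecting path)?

7.55

The path runs Macaca_australis → … → MRCA → … → Mustela_longipes; the MRCA is the node subtending ((((Apis_tricolor,Candida_albus),Columba_sapiens),((Prionailurus_maculatus,Macaca_australis),(Saccharomyces_elegans,Cercopithecus_fluviatilis))),(Streptococcus_longipes,((Mustela_longipes,Vespa_montanus),(Cricetus_arenarius,Arabidopsis_litoralis)))).
Branch lengths along that path: 0.18 + 0.96 + 0.93 + 1.17 + 0.55 + 1.07 + 1.27 + 1.42 = 7.55.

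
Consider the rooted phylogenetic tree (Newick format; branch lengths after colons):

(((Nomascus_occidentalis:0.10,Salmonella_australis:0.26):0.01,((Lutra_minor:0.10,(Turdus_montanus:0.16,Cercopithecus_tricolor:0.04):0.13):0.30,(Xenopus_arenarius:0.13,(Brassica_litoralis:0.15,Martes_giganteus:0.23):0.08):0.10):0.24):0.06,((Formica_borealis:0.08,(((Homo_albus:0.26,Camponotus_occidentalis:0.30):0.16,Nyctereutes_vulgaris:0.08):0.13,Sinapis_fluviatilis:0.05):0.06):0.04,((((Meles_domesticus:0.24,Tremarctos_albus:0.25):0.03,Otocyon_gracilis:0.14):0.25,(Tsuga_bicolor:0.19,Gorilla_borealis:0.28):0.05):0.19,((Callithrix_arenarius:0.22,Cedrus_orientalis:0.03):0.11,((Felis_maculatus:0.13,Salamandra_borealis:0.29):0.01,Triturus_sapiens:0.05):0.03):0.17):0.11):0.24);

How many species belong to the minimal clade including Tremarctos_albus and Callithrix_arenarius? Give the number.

10

The MRCA of Tremarctos_albus and Callithrix_arenarius is the node subtending ((((Meles_domesticus,Tremarctos_albus),Otocyon_gracilis),(Tsuga_bicolor,Gorilla_borealis)),((Callithrix_arenarius,Cedrus_orientalis),((Felis_maculatus,Salamandra_borealis),Triturus_sapiens))).
That clade contains 10 terminal taxa: Callithrix_arenarius, Cedrus_orientalis, Felis_maculatus, Gorilla_borealis, Meles_domesticus, Otocyon_gracilis, Salamandra_borealis, Tremarctos_albus, Triturus_sapiens, Tsuga_bicolor.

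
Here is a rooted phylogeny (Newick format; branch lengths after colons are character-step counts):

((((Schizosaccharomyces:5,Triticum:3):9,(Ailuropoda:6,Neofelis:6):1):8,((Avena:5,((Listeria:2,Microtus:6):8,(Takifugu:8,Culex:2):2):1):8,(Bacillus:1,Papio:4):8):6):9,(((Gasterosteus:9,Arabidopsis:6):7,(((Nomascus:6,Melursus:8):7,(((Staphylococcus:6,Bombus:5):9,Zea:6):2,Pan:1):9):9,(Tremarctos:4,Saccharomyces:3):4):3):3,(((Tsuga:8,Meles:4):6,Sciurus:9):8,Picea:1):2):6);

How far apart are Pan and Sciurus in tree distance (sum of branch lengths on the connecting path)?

44

The path runs Pan → … → MRCA → … → Sciurus; the MRCA is the node subtending (((Gasterosteus,Arabidopsis),(((Nomascus,Melursus),(((Staphylococcus,Bombus),Zea),Pan)),(Tremarctos,Saccharomyces))),(((Tsuga,Meles),Sciurus),Picea)).
Branch lengths along that path: 1 + 9 + 9 + 3 + 3 + 2 + 8 + 9 = 44.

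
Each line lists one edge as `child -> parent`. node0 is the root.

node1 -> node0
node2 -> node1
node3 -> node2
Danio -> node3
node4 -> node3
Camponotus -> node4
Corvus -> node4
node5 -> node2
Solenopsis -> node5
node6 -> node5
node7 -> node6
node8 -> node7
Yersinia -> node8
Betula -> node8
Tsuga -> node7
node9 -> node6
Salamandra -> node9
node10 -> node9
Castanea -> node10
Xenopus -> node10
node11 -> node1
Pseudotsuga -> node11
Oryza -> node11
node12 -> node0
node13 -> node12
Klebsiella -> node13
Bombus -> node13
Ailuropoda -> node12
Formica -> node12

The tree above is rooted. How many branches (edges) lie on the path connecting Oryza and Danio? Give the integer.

5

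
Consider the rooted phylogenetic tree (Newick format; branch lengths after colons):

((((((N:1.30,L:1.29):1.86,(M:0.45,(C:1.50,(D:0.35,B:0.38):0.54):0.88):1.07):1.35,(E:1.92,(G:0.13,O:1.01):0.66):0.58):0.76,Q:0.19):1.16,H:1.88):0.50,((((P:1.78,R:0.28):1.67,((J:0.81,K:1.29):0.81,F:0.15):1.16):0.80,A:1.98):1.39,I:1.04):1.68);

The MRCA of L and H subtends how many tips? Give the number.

11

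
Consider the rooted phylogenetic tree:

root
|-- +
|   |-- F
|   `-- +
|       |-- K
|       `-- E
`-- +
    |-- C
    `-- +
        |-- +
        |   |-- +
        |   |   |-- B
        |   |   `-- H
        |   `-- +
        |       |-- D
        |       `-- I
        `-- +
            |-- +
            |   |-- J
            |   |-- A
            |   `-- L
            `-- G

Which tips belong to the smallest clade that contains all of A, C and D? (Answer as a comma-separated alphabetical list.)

A, B, C, D, G, H, I, J, L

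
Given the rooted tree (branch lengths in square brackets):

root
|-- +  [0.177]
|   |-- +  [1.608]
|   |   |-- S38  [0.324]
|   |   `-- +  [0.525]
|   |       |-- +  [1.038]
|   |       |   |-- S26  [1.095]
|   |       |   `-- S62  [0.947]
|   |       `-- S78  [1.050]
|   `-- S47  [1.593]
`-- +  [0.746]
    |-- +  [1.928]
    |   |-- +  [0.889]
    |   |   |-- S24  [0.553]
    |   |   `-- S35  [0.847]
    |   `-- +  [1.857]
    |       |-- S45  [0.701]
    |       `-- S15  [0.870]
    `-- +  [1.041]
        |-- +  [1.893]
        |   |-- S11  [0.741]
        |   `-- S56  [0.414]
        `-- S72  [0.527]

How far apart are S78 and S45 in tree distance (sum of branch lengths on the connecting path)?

8.592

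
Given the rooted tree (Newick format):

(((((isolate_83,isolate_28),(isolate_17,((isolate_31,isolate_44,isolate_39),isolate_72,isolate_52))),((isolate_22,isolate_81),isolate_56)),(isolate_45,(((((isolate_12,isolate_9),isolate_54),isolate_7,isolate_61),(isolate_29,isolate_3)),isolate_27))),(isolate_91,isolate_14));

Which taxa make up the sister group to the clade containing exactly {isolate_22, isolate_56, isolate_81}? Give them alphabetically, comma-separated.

The clade containing exactly {isolate_22, isolate_56, isolate_81} attaches to the tree at the node subtending (((isolate_83,isolate_28),(isolate_17,((isolate_31,isolate_44,isolate_39),isolate_72,isolate_52))),((isolate_22,isolate_81),isolate_56)).
The other lineage descending from that same node — the sister group — is ((isolate_83,isolate_28),(isolate_17,((isolate_31,isolate_44,isolate_39),isolate_72,isolate_52))); its 8 tips in alphabetical order are the answer.

isolate_17, isolate_28, isolate_31, isolate_39, isolate_44, isolate_52, isolate_72, isolate_83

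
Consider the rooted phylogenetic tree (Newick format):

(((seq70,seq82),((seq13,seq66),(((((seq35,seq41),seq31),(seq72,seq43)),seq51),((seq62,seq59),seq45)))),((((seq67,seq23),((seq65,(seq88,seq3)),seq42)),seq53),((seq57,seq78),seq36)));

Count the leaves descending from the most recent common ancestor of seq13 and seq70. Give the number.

13

The MRCA of seq13 and seq70 is the node subtending ((seq70,seq82),((seq13,seq66),(((((seq35,seq41),seq31),(seq72,seq43)),seq51),((seq62,seq59),seq45)))).
That clade contains 13 terminal taxa: seq13, seq31, seq35, seq41, seq43, seq45, seq51, seq59, seq62, seq66, seq70, seq72, seq82.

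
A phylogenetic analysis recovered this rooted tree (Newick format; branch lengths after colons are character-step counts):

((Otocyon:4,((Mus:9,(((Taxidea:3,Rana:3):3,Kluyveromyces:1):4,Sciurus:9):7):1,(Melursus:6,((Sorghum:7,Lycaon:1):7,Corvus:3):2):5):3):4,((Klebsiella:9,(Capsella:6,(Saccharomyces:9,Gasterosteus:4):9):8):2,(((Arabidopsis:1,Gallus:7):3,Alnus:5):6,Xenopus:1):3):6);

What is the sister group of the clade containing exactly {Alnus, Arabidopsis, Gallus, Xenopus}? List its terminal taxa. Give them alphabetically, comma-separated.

The clade containing exactly {Alnus, Arabidopsis, Gallus, Xenopus} attaches to the tree at the node subtending ((Klebsiella,(Capsella,(Saccharomyces,Gasterosteus))),(((Arabidopsis,Gallus),Alnus),Xenopus)).
The other lineage descending from that same node — the sister group — is (Klebsiella,(Capsella,(Saccharomyces,Gasterosteus))); its 4 tips in alphabetical order are the answer.

Capsella, Gasterosteus, Klebsiella, Saccharomyces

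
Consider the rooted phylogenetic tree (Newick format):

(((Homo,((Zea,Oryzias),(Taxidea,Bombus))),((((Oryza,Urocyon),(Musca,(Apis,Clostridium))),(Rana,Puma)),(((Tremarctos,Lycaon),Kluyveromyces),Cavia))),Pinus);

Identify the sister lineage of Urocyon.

Oryza

Urocyon attaches to the tree at the node subtending (Oryza,Urocyon).
The other lineage descending from that same node — the sister group — is the single tip Oryza.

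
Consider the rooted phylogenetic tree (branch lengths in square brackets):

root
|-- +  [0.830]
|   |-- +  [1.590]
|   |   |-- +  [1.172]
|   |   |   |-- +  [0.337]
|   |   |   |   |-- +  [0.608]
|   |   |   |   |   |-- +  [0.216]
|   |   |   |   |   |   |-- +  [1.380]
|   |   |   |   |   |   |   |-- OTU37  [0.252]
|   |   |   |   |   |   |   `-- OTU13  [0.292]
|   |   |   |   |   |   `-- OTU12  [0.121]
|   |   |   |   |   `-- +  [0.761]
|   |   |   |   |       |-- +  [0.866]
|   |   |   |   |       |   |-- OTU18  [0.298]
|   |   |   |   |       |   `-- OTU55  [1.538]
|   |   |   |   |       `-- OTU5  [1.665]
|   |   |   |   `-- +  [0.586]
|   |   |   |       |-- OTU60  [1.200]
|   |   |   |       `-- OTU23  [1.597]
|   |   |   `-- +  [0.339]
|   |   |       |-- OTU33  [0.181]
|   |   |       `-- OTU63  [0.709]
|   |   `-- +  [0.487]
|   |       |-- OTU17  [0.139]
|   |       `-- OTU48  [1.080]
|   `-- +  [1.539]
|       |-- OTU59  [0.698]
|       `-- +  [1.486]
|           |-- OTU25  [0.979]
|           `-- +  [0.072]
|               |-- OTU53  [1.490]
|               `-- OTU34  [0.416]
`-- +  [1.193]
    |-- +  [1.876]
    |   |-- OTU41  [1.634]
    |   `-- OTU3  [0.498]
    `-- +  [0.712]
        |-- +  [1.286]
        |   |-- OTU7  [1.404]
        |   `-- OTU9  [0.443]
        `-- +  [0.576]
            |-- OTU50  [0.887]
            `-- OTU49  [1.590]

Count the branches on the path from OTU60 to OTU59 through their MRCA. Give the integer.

The MRCA of OTU60 and OTU59 is the node subtending (((((((OTU37,OTU13),OTU12),((OTU18,OTU55),OTU5)),(OTU60,OTU23)),(OTU33,OTU63)),(OTU17,OTU48)),(OTU59,(OTU25,(OTU53,OTU34)))).
From OTU60 up to that node: 5 branches. From OTU59 up to the same node: 2 branches. Total: 5 + 2 = 7.

7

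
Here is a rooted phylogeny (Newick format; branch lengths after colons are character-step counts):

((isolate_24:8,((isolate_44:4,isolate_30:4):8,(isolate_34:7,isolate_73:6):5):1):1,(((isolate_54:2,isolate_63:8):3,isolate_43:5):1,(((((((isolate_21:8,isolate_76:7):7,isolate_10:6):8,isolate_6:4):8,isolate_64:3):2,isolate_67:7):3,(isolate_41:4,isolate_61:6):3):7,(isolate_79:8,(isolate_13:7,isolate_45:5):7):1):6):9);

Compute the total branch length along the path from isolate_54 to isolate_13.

27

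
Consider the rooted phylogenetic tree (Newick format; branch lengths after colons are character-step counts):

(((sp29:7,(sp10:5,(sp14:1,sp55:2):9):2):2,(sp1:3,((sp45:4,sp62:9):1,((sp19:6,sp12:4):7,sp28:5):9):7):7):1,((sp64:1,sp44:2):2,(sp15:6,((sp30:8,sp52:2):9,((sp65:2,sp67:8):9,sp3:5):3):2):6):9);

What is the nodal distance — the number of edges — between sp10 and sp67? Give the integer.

The MRCA of sp10 and sp67 is the root of the tree.
From sp10 up to that node: 4 branches. From sp67 up to the same node: 6 branches. Total: 4 + 6 = 10.

10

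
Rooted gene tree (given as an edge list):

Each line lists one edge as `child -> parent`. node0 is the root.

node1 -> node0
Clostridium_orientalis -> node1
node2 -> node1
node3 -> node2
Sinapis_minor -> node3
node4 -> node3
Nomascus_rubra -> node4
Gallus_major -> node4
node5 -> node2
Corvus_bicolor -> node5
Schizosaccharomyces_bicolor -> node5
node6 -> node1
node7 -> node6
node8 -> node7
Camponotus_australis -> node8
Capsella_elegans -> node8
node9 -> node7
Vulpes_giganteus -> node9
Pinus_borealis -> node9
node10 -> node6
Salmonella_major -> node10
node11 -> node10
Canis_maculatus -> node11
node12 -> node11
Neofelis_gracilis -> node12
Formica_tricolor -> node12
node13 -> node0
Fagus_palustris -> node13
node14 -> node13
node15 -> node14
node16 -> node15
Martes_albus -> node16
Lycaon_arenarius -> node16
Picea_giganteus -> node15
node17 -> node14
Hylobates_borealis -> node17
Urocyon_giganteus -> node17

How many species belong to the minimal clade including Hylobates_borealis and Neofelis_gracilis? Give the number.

The MRCA of Hylobates_borealis and Neofelis_gracilis is the root, so the clade is the entire tree.
That clade contains 20 terminal taxa: Camponotus_australis, Canis_maculatus, Capsella_elegans, Clostridium_orientalis, Corvus_bicolor, Fagus_palustris, Formica_tricolor, Gallus_major, Hylobates_borealis, Lycaon_arenarius, Martes_albus, Neofelis_gracilis, Nomascus_rubra, Picea_giganteus, Pinus_borealis, Salmonella_major, Schizosaccharomyces_bicolor, Sinapis_minor, Urocyon_giganteus, Vulpes_giganteus.

20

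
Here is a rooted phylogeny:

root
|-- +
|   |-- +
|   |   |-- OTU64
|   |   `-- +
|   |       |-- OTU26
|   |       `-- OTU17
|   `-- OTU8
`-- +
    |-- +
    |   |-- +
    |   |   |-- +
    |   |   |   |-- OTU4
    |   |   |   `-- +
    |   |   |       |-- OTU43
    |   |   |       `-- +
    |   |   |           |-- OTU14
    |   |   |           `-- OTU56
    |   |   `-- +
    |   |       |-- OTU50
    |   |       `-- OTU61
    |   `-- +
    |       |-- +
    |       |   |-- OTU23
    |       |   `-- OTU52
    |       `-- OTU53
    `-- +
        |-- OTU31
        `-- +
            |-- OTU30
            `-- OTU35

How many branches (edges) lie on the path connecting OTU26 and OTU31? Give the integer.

The MRCA of OTU26 and OTU31 is the root of the tree.
From OTU26 up to that node: 4 branches. From OTU31 up to the same node: 3 branches. Total: 4 + 3 = 7.

7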